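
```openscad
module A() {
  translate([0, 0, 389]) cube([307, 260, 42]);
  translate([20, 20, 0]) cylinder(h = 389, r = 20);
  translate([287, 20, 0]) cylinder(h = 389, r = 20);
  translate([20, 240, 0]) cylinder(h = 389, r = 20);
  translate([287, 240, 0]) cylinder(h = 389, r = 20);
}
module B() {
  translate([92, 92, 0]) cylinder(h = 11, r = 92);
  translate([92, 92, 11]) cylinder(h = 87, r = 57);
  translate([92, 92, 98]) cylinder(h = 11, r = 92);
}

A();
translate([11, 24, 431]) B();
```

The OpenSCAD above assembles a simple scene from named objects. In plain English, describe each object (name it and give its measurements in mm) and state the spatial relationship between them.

A is a simple wooden stool: a rectangular seat 307 mm (x) by 260 mm (y), 42 mm thick, top face at z = 431 mm, on four round legs, each 40 mm in diameter. The legs rest on z = 0, each leg's axis is inset half a diameter from the nearest pair of seat edges (so the leg's bounding box is flush with the corner).

B is a spool: two coaxial disc flanges of radius 92 mm and thickness 11 mm, joined by a core cylinder of radius 57 mm and height 87 mm. The lower flange rests on z = 0 and the three cylinders share a vertical axis.

The spool is on top of the stool.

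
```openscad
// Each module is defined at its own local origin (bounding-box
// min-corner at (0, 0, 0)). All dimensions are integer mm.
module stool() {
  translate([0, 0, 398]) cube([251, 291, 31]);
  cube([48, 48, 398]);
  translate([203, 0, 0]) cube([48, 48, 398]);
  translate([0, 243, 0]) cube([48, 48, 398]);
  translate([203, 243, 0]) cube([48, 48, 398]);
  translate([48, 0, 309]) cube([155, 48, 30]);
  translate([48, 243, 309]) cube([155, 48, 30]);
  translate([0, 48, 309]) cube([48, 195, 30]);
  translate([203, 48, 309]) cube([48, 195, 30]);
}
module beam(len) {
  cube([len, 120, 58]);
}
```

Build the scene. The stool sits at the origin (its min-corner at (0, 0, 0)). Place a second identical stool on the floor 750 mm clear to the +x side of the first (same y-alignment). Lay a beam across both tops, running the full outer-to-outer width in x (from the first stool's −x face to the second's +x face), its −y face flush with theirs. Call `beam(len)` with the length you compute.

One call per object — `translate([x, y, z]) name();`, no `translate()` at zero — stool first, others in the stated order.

stool();
translate([1001, 0, 0]) stool();
translate([0, 0, 429]) beam(1252);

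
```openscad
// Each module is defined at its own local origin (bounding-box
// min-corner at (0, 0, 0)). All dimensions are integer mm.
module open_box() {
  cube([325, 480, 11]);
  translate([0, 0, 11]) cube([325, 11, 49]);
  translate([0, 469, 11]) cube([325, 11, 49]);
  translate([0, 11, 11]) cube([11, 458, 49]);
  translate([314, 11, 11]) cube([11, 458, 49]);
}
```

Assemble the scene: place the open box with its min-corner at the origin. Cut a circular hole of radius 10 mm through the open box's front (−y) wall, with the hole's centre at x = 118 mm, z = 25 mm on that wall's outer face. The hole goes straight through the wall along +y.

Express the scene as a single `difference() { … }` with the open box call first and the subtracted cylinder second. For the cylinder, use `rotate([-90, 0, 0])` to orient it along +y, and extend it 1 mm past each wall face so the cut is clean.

difference() {
  open_box();
  translate([118, -1, 25]) rotate([-90, 0, 0]) cylinder(h = 13, r = 10);
}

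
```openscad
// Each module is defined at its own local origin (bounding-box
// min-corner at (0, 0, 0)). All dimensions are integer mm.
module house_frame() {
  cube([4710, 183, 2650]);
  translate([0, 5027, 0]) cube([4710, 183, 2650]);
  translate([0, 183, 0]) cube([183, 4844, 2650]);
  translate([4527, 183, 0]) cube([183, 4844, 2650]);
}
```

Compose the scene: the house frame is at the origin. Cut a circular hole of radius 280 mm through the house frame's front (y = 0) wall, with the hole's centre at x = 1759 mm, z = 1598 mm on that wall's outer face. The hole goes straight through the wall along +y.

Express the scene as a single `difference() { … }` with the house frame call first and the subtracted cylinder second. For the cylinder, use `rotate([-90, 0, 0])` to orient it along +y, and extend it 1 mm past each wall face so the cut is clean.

difference() {
  house_frame();
  translate([1759, -1, 1598]) rotate([-90, 0, 0]) cylinder(h = 185, r = 280);
}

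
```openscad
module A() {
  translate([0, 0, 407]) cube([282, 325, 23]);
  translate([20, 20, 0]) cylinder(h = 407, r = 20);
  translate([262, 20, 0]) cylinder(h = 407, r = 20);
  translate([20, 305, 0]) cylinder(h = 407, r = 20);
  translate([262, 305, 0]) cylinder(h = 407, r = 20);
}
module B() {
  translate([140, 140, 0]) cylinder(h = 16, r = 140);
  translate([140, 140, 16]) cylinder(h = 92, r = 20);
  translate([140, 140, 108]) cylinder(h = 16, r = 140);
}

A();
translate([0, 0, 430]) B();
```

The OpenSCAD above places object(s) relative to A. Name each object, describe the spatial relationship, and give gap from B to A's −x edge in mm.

The spool's min-x is at 0; the stool's min-x is 0; gap = 0 mm.

A is a stool. B is a spool. The spool is on top of the stool. The gap from the spool to the stool's −x edge is 0 mm.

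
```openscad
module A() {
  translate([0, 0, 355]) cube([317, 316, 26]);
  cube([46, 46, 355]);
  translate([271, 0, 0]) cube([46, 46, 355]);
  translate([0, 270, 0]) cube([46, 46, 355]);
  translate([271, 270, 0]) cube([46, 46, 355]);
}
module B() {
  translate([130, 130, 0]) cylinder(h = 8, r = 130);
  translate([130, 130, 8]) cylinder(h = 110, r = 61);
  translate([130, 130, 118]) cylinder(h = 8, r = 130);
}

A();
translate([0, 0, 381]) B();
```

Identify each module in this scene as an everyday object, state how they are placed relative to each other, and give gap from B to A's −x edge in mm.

A is a stool. B is a spool. The spool is on top of the stool. The gap from the spool to the stool's −x edge is 0 mm.

The spool's min-x is at 0; the stool's min-x is 0; gap = 0 mm.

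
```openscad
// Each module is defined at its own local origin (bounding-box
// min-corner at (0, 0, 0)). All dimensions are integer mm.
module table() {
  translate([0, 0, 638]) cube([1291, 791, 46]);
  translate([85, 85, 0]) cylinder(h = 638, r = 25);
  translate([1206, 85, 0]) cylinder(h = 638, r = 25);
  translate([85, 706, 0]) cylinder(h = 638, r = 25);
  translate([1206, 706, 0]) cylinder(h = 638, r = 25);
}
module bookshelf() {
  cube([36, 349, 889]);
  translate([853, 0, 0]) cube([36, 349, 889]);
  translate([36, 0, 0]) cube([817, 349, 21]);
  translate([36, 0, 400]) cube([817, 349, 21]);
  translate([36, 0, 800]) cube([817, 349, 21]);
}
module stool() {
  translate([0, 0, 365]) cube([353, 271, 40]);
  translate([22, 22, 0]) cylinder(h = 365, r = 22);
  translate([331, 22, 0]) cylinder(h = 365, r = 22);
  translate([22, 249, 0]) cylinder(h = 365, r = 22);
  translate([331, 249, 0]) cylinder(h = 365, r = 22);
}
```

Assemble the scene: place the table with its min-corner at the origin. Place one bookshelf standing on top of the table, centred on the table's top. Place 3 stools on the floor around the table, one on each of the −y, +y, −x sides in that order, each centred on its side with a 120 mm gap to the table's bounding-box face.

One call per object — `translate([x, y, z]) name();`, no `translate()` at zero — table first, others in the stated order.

table();
translate([201, 221, 684]) bookshelf();
translate([469, -391, 0]) stool();
translate([469, 911, 0]) stool();
translate([-473, 260, 0]) stool();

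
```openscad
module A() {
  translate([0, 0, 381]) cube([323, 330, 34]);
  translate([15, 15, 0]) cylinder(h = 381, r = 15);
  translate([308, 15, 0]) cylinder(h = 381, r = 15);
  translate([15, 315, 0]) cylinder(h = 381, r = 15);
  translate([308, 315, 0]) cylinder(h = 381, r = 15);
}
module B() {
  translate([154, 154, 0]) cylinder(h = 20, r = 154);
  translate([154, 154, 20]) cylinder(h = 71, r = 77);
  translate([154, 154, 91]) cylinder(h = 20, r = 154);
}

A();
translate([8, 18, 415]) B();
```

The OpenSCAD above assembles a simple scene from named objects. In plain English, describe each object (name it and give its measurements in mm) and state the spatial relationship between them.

A is a four-legged stool. The seat is 323×330 mm, 34 mm thick, top at z = 415 mm. It stands on four round legs, each 30 mm in diameter, from z = 0 to the seat underside, each leg's axis is inset half a diameter from the nearest pair of seat edges (so the leg's bounding box is flush with the corner).

B is a spool: two coaxial disc flanges of radius 154 mm and thickness 20 mm, joined by a core cylinder of radius 77 mm and height 71 mm. The lower flange rests on z = 0 and the three cylinders share a vertical axis.

The spool is on top of the stool.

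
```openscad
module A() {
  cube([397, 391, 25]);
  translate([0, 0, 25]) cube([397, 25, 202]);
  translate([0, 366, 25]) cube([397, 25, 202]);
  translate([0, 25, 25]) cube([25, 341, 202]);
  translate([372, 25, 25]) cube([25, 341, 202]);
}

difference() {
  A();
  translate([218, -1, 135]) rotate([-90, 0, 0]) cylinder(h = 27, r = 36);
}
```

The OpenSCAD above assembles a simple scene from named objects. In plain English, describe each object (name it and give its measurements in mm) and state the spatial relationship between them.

A is an open-topped rectangular box: outside dimensions 397×391×227 mm, with a uniform wall and base thickness of 25 mm. The base is a full 397×391 slab on the floor; four walls sit on top of the base. The front and back walls (the −y and +y sides) span the full width; the two side walls fit between them.

The open box has a circular hole of radius 36 mm through its front wall, centred at (x = 218, z = 135).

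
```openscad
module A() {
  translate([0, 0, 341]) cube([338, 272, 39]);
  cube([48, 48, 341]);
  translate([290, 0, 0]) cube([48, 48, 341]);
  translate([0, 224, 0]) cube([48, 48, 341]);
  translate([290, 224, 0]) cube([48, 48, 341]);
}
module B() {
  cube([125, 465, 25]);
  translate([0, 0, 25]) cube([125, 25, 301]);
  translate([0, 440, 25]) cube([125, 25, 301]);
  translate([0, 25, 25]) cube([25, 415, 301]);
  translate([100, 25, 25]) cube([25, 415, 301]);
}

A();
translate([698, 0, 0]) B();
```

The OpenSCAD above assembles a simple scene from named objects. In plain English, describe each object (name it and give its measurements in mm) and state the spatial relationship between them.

A is a four-legged stool. The seat is a 338×272×39 mm slab whose top surface is at z = 380 mm; four square legs, each 48×48 mm in cross-section, run from the floor (z = 0) to the underside of the seat, each flush with a corner of the seat.

B is an open storage box with external size 125×465×326 mm and wall thickness 25 mm (the base is also 25 mm thick). The base covers the whole footprint; the four walls stand on the base, with the y-facing walls full-width and the x-facing walls fitting between their inner faces.

The open box is on the floor beside the stool on its +x side.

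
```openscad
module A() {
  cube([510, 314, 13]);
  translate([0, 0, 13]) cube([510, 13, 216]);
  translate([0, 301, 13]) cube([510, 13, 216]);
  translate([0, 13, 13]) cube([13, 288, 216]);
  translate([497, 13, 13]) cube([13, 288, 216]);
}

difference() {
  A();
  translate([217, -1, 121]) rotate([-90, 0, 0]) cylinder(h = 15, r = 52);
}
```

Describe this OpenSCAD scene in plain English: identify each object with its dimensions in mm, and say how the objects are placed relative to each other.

A is an open storage box with external size 510×314×229 mm and wall thickness 13 mm (the base is also 13 mm thick). The base covers the whole footprint; the four walls stand on the base, with the y-facing walls full-width and the x-facing walls fitting between their inner faces.

The open box has a circular hole of radius 52 mm through its front wall, centred at (x = 217, z = 121).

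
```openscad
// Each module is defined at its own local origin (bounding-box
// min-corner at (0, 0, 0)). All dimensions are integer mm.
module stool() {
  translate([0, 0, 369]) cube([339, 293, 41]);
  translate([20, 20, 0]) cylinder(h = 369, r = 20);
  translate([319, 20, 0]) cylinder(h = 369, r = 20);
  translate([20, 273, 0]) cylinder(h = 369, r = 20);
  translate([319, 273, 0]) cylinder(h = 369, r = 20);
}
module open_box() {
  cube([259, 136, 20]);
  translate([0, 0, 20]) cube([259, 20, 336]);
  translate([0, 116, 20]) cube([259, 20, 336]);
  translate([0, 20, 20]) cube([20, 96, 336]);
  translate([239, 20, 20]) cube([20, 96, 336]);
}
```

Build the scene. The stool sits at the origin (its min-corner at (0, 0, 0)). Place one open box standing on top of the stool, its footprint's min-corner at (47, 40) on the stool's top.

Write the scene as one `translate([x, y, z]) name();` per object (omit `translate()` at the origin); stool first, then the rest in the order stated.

stool();
translate([47, 40, 410]) open_box();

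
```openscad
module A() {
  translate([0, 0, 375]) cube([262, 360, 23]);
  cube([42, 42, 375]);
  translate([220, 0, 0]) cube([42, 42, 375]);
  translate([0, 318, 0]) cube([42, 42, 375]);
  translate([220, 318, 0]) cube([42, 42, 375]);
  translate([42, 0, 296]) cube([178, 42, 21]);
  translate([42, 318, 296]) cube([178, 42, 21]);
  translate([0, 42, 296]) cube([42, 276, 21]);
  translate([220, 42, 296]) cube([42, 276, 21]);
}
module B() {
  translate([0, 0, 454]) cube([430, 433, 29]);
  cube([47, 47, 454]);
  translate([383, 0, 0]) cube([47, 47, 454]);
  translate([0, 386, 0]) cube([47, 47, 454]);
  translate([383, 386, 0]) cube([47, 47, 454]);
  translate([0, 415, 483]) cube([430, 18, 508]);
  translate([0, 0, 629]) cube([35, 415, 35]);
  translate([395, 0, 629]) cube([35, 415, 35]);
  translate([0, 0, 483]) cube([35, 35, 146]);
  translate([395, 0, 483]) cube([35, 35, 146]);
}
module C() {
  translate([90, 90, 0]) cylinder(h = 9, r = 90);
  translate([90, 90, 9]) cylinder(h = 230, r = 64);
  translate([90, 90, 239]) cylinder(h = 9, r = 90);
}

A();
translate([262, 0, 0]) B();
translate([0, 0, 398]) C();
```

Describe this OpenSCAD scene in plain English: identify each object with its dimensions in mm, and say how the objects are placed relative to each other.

A is a simple wooden stool: a rectangular seat 262 mm (x) by 360 mm (y), 23 mm thick, top face at z = 398 mm, on four square legs, each 42×42 mm in cross-section. The legs rest on z = 0, each flush with a corner of the seat. Four stretchers, 42 mm wide and 21 mm tall, connect adjacent legs with their undersides at z = 296 mm, each running between the inner faces of the legs it joins and aligned with the legs' outer faces on the other axis.

B is a chair: 430×433 mm seat, 29 mm thick, top at z = 483 mm, on four 47 mm square corner legs flush with the seat edges. A 18 mm thick backrest slab spans the full seat width, extending 508 mm above the seat top, its back face flush with the seat's +y edge. Two armrests of 35×35 mm section run along each side from the seat's front edge to the front of the backrest, top faces 181 mm above the seat top and outer faces flush with the seat's x-edges; a 35×35 mm post under the front of each armrest stands on the seat at the front corner.

C is a spool: two coaxial disc flanges of radius 90 mm and thickness 9 mm, joined by a core cylinder of radius 64 mm and height 230 mm. The lower flange rests on z = 0 and the three cylinders share a vertical axis.

The chair is against the stool's +x side, with their −y faces flush. The spool is on top of the stool.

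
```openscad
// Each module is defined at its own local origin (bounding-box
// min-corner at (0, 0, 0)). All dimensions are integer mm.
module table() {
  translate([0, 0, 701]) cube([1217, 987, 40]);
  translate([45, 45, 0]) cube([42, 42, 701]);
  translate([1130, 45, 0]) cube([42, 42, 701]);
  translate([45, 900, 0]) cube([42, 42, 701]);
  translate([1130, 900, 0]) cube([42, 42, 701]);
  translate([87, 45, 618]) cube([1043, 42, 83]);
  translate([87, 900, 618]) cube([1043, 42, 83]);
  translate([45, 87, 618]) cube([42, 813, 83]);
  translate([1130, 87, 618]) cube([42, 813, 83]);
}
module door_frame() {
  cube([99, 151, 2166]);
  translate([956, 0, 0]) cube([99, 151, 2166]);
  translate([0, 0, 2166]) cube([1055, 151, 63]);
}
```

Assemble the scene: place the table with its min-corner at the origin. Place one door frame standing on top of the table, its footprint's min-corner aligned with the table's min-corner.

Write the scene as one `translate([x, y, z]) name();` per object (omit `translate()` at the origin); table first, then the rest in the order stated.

table();
translate([0, 0, 741]) door_frame();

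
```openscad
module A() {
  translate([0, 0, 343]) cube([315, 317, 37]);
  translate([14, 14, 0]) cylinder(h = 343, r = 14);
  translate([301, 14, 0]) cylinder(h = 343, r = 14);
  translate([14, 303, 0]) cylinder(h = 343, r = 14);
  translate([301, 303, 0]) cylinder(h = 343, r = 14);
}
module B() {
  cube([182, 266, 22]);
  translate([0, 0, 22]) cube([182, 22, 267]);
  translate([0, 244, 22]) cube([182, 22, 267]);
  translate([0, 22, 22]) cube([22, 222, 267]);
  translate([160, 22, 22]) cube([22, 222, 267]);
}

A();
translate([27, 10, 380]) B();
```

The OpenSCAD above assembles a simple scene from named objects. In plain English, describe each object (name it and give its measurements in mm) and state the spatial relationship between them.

A is a four-legged stool. The seat is a 315×317×37 mm slab whose top surface is at z = 380 mm; four round legs, each 28 mm in diameter, run from the floor (z = 0) to the underside of the seat, each leg's axis is inset half a diameter from the nearest pair of seat edges (so the leg's bounding box is flush with the corner).

B is an open storage box with external size 182×266×289 mm and wall thickness 22 mm (the base is also 22 mm thick). The base covers the whole footprint; the four walls stand on the base, with the y-facing walls full-width and the x-facing walls fitting between their inner faces.

The open box is on top of the stool.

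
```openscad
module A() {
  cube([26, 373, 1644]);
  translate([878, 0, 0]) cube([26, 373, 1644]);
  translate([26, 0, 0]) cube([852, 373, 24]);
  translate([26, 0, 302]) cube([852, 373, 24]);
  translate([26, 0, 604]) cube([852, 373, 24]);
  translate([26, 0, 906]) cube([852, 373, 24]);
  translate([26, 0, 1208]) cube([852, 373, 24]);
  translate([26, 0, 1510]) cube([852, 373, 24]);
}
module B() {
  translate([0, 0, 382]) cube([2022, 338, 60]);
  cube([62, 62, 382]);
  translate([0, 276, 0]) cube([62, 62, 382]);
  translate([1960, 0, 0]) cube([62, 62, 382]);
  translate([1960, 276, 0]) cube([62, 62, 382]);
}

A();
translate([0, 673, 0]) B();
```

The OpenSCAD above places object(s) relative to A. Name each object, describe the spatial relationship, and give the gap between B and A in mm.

A is a bookshelf. B is a bench. The bench is on the floor beside the bookshelf on its +y side. The gap between the bench and the bookshelf is 300 mm.

The bench's nearest face is 300 mm from the bookshelf's +y face.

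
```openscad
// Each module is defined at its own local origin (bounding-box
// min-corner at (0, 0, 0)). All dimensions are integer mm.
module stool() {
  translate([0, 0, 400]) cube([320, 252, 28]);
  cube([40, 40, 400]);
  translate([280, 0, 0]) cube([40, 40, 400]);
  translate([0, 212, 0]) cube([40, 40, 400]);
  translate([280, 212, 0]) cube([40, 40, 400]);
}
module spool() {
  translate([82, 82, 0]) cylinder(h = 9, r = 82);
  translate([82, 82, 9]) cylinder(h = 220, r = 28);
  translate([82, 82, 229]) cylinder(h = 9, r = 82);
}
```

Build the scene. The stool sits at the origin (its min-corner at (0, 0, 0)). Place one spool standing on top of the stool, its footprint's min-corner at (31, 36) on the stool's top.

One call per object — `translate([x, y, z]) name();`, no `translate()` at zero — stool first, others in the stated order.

stool();
translate([31, 36, 428]) spool();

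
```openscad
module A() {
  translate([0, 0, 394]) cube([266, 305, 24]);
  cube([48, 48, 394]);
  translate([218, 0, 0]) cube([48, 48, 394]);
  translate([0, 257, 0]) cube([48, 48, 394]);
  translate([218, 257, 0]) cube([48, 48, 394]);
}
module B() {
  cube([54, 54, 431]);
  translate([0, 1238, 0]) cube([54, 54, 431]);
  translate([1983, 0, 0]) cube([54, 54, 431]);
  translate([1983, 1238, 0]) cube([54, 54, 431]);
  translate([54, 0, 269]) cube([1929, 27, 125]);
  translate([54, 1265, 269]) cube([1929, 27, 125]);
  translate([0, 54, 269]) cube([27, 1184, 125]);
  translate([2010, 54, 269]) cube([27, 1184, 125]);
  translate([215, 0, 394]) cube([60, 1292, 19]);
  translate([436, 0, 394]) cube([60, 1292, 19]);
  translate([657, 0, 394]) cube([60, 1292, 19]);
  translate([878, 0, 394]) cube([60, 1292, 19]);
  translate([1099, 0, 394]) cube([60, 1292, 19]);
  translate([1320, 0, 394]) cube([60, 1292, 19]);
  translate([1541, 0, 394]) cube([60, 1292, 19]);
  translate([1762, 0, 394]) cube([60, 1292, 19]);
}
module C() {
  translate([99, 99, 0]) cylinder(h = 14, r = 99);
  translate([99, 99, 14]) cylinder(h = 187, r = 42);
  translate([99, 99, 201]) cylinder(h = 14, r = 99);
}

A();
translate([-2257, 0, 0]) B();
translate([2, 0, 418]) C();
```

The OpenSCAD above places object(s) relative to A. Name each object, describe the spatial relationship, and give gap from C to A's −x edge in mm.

The spool's min-x is at 2; the stool's min-x is 0; gap = 2 mm.

A is a stool. B is a bed frame. C is a spool. The bed frame is on the floor beside the stool on its −x side. The spool is on top of the stool. The gap from the spool to the stool's −x edge is 2 mm.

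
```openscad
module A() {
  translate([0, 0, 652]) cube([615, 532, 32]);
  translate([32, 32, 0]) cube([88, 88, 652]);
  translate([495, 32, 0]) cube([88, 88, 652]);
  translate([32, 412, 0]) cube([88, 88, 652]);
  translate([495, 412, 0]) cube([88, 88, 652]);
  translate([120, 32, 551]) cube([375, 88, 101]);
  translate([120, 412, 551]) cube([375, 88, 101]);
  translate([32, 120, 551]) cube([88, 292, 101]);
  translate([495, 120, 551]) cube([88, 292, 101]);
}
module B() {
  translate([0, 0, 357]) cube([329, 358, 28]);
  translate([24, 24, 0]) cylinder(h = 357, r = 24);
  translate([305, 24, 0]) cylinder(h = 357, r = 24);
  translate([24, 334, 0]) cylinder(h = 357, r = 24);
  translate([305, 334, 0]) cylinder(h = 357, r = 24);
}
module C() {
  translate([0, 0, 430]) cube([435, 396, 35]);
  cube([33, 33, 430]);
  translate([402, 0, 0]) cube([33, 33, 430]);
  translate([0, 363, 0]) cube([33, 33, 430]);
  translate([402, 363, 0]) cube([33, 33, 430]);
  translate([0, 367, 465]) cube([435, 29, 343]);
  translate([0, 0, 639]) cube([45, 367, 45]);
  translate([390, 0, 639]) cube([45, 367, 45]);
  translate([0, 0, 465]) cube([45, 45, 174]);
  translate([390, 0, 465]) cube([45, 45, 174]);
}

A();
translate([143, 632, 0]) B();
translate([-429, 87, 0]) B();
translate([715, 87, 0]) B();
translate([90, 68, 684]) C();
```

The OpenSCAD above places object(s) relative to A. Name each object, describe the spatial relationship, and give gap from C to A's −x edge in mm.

A is a table. B is a stool. C is a chair. Three stools sit around the table at the +y, −x, +x sides. The chair is on top of the table, centred. The gap from the chair to the table's −x edge is 90 mm.

The chair's min-x is at 90; the table's min-x is 0; gap = 90 mm.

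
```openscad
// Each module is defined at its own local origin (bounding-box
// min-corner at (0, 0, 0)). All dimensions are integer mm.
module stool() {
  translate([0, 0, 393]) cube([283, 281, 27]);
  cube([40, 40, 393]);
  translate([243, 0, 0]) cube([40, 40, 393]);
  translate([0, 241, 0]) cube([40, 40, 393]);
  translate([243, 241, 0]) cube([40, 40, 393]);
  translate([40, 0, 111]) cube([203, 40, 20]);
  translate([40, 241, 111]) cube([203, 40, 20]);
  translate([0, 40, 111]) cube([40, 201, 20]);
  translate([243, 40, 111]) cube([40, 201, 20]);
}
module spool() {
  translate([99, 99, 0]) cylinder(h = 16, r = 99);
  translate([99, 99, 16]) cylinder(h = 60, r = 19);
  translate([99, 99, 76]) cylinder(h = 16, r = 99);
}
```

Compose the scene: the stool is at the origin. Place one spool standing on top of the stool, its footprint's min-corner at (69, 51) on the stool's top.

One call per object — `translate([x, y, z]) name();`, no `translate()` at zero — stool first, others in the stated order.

stool();
translate([69, 51, 420]) spool();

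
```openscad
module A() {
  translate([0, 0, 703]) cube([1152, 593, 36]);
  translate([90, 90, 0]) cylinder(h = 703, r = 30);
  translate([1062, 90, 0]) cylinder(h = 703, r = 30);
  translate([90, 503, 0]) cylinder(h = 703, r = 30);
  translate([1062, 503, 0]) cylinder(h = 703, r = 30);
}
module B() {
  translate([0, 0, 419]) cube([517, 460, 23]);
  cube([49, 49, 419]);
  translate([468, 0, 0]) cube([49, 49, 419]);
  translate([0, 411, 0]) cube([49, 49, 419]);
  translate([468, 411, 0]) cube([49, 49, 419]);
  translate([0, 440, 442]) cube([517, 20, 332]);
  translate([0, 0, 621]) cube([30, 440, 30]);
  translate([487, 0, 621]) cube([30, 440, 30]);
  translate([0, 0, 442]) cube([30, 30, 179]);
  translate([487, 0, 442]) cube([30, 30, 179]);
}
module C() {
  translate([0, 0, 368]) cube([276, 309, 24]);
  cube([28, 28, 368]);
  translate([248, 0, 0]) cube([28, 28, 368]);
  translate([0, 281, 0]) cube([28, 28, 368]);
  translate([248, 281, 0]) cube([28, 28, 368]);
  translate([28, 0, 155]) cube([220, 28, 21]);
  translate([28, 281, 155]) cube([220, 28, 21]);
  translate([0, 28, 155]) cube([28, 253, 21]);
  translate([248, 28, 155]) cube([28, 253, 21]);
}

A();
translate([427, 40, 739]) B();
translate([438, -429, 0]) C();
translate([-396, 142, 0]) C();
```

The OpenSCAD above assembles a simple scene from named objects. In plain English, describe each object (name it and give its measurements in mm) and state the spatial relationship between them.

A is a table: top 1152 mm (x) × 593 mm (y), 36 mm thick, upper face at z = 739 mm, on four round legs of 60 mm diameter, each leg's bounding box inset 60 mm from the nearest pair of top edges, running from z = 0 to the bottom of the top.

B is a chair. The seat is a 517×460×23 mm slab with its top at z = 442 mm, on four 49×49 mm corner legs (flush with the seat edges, standing on z = 0). A flat backrest 20 mm thick, 332 mm tall, spans the full seat width and rises from the seat top along its +y edge, rear face flush with the rear of the seat. Two armrests of 30×30 mm section run along each side from the seat's front edge to the front of the backrest, top faces 209 mm above the seat top and outer faces flush with the seat's x-edges; a 30×30 mm post under the front of each armrest stands on the seat at the front corner.

C is a four-legged stool. The seat is 276×309 mm, 24 mm thick, top at z = 392 mm. It stands on four square legs, each 28×28 mm in cross-section, from z = 0 to the seat underside, each flush with a corner of the seat. Four stretchers, 28 mm wide and 21 mm tall, connect adjacent legs with their undersides at z = 155 mm, each running between the inner faces of the legs it joins and aligned with the legs' outer faces on the other axis.

The chair is on top of the table. Two stools sit around the table at the −y, −x sides.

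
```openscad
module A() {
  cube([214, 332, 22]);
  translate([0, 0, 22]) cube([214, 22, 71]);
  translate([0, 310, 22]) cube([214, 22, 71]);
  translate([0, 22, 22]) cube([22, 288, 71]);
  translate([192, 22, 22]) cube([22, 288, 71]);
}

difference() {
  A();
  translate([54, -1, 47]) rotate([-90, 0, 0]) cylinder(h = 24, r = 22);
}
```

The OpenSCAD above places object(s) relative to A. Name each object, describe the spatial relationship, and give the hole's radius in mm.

The subtracted cylinder has r = 22 mm.

A is an open box. The open box has a circular hole through its front wall. The hole's radius is 22 mm.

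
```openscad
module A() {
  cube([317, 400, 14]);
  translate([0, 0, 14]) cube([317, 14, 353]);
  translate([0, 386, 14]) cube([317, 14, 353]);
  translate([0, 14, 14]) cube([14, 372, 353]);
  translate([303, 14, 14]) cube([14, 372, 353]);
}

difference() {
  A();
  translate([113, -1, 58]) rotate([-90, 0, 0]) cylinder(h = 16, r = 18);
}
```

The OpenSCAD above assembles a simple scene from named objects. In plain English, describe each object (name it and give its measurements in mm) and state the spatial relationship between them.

A is an open storage box with external size 317×400×367 mm and wall thickness 14 mm (the base is also 14 mm thick). The base covers the whole footprint; the four walls stand on the base, with the y-facing walls full-width and the x-facing walls fitting between their inner faces.

The open box has a circular hole of radius 18 mm through its front wall, centred at (x = 113, z = 58).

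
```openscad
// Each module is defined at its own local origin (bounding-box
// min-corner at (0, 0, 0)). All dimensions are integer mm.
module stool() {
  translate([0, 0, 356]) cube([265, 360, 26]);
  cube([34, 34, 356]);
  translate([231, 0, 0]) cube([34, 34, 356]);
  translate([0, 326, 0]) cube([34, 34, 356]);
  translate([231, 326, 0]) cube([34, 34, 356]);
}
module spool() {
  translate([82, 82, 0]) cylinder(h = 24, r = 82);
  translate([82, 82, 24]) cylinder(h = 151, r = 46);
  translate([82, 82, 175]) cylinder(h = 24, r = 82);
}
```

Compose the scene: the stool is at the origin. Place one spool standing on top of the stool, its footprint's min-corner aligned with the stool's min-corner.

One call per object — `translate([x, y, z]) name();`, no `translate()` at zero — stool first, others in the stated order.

stool();
translate([0, 0, 382]) spool();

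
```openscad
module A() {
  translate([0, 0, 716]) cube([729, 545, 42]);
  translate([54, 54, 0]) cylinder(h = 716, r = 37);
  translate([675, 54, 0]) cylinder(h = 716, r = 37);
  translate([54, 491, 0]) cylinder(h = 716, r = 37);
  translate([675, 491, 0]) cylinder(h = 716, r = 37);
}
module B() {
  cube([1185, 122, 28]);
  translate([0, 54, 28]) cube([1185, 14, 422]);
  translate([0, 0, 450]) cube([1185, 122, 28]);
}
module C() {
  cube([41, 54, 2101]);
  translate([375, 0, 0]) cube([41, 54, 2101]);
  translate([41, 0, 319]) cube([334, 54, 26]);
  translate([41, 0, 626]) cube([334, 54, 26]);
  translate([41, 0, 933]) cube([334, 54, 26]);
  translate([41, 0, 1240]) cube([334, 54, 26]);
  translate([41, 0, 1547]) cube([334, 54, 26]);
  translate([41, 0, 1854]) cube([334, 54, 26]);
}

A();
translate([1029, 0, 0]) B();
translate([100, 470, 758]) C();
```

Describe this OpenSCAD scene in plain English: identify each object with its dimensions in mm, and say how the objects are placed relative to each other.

A is a table: top 729 mm (x) × 545 mm (y), 42 mm thick, upper face at z = 758 mm, on four round legs of 74 mm diameter, each leg's bounding box inset 17 mm from the nearest pair of top edges, running from z = 0 to the bottom of the top.

B is an I-beam lying along x, 1185 mm long. Overall section height 478 mm. Two flanges 122 mm wide (y) and 28 mm thick, one on the floor and one at the top; a web 14 mm thick runs between them, centred on the flange width.

C is a wooden ladder with two side rails of 41×54 mm section and 2101 mm height, set 416 mm apart overall. Between them run 6 rectangular rungs (54 mm deep, 26 mm thick), front faces flush with the rails' −y face. The bottom of the first rung is 319 mm above the floor and each subsequent rung is 307 mm higher than the one below.

The I-beam is on the floor beside the table on its +x side. The ladder is on top of the table.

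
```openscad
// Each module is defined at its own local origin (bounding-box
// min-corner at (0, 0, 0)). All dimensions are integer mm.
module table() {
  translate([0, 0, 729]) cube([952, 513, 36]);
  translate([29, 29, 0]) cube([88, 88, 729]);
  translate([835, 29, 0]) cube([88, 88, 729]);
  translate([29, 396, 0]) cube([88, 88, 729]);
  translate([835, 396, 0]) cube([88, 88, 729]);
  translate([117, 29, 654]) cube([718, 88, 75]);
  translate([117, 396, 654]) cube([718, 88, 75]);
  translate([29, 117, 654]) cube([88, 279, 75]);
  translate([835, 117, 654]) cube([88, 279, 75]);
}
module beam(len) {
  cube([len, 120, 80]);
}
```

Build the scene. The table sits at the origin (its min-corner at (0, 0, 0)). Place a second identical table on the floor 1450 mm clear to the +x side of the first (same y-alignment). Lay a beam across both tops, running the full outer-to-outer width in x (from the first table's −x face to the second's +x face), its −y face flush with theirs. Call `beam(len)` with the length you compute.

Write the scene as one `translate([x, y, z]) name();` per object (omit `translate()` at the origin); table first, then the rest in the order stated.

table();
translate([2402, 0, 0]) table();
translate([0, 0, 765]) beam(3354);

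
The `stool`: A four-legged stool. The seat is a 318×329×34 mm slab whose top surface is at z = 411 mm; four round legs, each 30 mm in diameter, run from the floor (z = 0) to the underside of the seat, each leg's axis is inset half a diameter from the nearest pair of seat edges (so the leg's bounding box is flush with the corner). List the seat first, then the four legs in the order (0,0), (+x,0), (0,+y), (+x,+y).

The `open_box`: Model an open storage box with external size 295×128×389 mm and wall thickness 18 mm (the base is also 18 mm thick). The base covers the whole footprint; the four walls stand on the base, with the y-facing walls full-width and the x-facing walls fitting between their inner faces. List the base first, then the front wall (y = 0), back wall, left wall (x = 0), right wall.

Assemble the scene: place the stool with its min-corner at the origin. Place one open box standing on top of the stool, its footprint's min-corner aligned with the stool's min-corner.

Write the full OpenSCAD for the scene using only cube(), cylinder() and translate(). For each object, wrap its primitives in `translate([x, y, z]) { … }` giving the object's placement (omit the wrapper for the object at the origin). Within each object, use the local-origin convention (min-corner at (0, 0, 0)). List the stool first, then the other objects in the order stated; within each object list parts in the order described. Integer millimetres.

translate([0, 0, 377]) cube([318, 329, 34]);
translate([15, 15, 0]) cylinder(h = 377, r = 15);
translate([303, 15, 0]) cylinder(h = 377, r = 15);
translate([15, 314, 0]) cylinder(h = 377, r = 15);
translate([303, 314, 0]) cylinder(h = 377, r = 15);
translate([0, 0, 411]) {
  cube([295, 128, 18]);
  translate([0, 0, 18]) cube([295, 18, 371]);
  translate([0, 110, 18]) cube([295, 18, 371]);
  translate([0, 18, 18]) cube([18, 92, 371]);
  translate([277, 18, 18]) cube([18, 92, 371]);
}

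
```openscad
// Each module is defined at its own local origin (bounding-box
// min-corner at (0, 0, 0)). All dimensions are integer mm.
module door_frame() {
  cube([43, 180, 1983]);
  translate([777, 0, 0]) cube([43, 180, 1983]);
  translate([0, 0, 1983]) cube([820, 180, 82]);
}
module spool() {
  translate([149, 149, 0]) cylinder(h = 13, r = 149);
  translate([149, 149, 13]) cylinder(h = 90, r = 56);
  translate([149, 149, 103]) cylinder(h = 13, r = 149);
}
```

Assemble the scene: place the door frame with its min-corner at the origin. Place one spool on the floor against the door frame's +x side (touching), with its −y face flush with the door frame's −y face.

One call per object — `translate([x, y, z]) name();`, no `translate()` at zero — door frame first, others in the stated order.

door_frame();
translate([820, 0, 0]) spool();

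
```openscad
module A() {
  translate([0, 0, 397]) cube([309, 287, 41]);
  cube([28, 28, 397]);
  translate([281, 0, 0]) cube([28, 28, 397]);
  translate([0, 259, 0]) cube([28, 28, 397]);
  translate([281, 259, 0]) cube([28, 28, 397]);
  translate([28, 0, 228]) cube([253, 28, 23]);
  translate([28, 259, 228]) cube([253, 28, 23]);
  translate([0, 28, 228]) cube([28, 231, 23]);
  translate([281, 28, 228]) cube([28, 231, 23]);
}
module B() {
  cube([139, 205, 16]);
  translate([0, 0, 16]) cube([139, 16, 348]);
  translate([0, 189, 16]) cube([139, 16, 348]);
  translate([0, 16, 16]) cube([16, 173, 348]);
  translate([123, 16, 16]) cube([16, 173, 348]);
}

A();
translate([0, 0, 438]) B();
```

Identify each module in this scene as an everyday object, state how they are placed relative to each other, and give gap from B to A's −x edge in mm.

The open box's min-x is at 0; the stool's min-x is 0; gap = 0 mm.

A is a stool. B is an open box. The open box is on top of the stool. The gap from the open box to the stool's −x edge is 0 mm.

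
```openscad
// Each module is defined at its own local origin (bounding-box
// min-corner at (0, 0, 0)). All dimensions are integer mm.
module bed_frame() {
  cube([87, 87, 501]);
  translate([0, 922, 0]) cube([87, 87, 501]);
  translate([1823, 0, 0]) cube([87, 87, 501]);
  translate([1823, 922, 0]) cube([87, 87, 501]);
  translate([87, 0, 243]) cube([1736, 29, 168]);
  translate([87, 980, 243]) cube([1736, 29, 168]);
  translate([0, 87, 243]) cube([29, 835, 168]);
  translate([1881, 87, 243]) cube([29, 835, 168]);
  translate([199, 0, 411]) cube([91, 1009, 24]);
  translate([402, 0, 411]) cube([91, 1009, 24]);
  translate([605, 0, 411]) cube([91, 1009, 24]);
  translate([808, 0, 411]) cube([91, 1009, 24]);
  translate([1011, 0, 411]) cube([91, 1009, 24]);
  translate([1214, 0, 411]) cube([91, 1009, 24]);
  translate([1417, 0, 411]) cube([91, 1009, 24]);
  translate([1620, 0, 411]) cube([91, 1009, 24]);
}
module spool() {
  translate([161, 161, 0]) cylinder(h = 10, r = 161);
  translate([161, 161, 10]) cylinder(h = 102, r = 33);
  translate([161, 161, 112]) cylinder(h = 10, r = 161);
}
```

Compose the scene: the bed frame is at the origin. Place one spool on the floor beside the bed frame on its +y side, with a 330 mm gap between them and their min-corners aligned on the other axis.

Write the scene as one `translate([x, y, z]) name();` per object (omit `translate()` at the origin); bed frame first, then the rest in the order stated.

bed_frame();
translate([0, 1339, 0]) spool();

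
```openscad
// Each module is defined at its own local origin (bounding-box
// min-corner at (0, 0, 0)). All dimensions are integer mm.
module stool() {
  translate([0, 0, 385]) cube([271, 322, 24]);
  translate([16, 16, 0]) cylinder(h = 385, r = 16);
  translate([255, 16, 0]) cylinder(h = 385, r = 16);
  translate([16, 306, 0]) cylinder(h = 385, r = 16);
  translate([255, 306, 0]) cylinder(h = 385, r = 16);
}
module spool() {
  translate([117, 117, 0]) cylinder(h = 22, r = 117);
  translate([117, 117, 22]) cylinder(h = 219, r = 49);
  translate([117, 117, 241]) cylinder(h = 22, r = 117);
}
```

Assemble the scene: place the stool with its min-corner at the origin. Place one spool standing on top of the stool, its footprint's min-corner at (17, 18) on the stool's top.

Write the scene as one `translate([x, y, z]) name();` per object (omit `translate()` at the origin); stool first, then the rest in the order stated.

stool();
translate([17, 18, 409]) spool();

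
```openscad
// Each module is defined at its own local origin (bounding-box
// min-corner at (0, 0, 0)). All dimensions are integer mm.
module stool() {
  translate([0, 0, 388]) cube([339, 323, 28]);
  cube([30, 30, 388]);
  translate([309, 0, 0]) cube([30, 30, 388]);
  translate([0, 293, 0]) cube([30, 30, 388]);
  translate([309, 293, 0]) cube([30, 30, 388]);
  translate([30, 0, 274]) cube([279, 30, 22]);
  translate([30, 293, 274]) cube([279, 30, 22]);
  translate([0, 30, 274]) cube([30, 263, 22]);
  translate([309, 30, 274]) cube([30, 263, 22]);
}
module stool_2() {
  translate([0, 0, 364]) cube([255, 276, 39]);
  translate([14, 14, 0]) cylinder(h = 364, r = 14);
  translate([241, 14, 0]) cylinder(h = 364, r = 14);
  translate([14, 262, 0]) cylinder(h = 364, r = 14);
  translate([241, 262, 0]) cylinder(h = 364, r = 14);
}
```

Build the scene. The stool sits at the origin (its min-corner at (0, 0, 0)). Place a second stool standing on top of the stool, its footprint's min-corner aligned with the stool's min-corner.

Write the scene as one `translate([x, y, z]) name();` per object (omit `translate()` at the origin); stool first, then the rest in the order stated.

stool();
translate([0, 0, 416]) stool_2();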